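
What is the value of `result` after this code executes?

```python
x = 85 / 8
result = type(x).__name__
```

x is float; result = 'float'

'float'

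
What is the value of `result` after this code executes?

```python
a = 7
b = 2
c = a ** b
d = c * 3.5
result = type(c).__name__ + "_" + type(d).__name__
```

a is int; b is int; c is int; d is float; result = 'int_float'

'int_float'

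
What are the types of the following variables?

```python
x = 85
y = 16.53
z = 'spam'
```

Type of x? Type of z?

x is assigned a bare integer (no decimal point), so it is an int; z is assigned a quoted string literal, so it is a str

int, str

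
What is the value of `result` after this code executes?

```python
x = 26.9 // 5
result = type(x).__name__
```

x is float; result = 'float'

'float'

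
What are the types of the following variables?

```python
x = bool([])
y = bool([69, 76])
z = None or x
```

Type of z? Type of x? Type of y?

None or bool returns the bool; bool() returns bool; bool() returns bool

bool, bool, bool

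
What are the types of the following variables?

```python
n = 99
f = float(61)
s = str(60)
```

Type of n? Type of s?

n is assigned a bare integer (no decimal point), so it is an int; s is assigned the result of calling str(), which returns a str

int, str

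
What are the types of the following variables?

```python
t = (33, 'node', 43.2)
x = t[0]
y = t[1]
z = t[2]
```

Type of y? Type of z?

tuple[1] is str; tuple[2] is float

str, float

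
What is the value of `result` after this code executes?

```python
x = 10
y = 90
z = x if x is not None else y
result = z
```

x = 10; y = 90; z = 10; result = 10

10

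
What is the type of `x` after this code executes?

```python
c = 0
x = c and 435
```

'and' returns first falsy value (0 is int)

int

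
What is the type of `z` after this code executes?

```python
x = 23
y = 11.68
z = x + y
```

int + float = float

float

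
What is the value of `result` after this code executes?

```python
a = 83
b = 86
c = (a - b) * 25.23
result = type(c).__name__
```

a is int; b is int; c is float; result = 'float'

'float'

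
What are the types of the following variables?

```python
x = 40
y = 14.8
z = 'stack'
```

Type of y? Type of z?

y is assigned a number with a decimal point, so it is a float; z is assigned a quoted string literal, so it is a str

float, str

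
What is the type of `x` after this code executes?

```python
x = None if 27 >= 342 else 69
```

27 >= 342 is False, so the else branch is taken

int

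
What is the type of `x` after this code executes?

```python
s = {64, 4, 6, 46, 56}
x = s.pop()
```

Popping from set[int] returns int

int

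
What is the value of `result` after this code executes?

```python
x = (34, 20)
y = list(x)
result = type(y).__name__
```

x is tuple; y is list; result = 'list'

'list'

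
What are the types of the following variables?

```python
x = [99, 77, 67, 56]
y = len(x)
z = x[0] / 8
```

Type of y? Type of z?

len() returns int; int / int = float

int, float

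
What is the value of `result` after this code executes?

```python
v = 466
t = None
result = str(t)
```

v = 466; t = None; result = 'None'

'None'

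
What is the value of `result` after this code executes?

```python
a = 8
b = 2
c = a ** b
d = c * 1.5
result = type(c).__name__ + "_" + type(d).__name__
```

a is int; b is int; c is int; d is float; result = 'int_float'

'int_float'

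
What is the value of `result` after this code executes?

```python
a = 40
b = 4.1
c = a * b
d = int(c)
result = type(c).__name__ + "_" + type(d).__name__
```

a is int; b is float; c is float; d is int; result = 'float_int'

'float_int'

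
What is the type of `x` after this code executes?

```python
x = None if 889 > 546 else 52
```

889 > 546 is True, so the if branch is taken

NoneType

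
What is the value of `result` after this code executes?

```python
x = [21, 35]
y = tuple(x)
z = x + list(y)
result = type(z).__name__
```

x is list; y is tuple; z is list; result = 'list'

'list'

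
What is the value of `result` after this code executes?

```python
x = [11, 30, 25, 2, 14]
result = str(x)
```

x = [11, 30, 25, 2, 14]; result = '[11, 30, 25, 2, 14]'

'[11, 30, 25, 2, 14]'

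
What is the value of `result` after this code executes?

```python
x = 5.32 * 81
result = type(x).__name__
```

x is float; result = 'float'

'float'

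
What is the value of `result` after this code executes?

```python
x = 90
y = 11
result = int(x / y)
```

x = 90; y = 11; result = 8

8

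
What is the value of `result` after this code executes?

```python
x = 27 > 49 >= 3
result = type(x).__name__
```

x is bool; result = 'bool'

'bool'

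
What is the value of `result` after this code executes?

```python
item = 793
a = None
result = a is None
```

item = 793; a = None; result = True

True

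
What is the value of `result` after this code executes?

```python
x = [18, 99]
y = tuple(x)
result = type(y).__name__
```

x is list; y is tuple; result = 'tuple'

'tuple'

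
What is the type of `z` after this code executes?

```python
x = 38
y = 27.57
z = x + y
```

int + float = float

float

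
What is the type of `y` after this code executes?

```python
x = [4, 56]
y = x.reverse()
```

list.reverse() returns None

NoneType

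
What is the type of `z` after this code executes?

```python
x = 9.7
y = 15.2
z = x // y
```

float // float = float

float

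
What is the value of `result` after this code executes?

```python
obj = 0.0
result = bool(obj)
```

obj = 0.0; result = False

False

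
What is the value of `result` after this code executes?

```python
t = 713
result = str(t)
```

t = 713; result = '713'

'713'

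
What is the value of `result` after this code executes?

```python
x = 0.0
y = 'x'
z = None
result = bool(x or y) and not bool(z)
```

x = 0.0; y = 'x'; z = None; result = True

True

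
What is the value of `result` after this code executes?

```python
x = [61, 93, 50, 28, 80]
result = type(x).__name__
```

x is list; result = 'list'

'list'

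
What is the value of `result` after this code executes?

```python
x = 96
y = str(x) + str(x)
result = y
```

x = 96; y = '9696'; result = '9696'

'9696'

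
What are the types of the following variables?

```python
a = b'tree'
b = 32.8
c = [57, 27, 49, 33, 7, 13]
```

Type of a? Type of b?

a is assigned a bytes literal (b'...' prefix); b is assigned a number with a decimal point, so it is a float

bytes, float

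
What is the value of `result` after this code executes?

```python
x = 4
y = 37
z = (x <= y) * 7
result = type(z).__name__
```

x is int; y is int; z is int; result = 'int'

'int'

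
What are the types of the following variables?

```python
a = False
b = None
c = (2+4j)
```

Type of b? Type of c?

b is assigned None, whose type is NoneType; c is assigned (2+4j), an int plus an imaginary literal (j suffix), which evaluates to complex

NoneType, complex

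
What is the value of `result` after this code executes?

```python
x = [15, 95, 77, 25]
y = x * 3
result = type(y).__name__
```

x is list; y is list; result = 'list'

'list'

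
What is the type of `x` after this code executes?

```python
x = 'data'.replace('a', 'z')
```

str.replace() returns str

str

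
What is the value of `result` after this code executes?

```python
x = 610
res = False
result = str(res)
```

x = 610; res = False; result = 'False'

'False'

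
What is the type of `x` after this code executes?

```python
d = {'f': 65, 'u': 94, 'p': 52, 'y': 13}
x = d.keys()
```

.keys() returns dict_keys view

dict_keys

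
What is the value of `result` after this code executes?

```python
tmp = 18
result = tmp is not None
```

tmp = 18; result = True

True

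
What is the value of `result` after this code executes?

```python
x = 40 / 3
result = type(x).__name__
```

x is float; result = 'float'

'float'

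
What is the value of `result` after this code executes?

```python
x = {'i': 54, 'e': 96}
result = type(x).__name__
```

x is dict; result = 'dict'

'dict'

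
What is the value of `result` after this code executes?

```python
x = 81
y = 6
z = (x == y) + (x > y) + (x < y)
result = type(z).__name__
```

x is int; y is int; z is int; result = 'int'

'int'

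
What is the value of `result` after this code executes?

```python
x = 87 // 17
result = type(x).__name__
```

x is int; result = 'int'

'int'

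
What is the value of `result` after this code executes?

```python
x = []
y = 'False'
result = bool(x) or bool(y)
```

x = []; y = 'False'; result = True

True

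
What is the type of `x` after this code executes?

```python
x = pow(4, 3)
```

pow(int, int) returns int

int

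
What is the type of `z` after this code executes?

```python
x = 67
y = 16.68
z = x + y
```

int + float = float

float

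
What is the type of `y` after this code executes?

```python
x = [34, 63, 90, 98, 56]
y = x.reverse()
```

list.reverse() returns None

NoneType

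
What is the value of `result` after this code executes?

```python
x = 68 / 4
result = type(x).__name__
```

x is float; result = 'float'

'float'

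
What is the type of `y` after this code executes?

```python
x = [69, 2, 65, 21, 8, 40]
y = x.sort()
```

list.sort() returns None (mutates in place)

NoneType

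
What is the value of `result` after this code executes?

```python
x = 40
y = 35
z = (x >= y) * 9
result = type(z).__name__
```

x is int; y is int; z is int; result = 'int'

'int'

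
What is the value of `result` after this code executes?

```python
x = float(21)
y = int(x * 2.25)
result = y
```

x = 21.0; y = 47; result = 47

47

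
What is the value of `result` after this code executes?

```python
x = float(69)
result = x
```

x = 69.0; result = 69.0

69.0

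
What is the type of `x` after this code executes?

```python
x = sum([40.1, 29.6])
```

sum() of floats returns float

float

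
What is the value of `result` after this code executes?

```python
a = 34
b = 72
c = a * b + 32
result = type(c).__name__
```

a is int; b is int; c is int; result = 'int'

'int'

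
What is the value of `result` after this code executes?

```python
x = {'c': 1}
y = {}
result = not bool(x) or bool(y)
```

x = {'c': 1}; y = {}; result = False

False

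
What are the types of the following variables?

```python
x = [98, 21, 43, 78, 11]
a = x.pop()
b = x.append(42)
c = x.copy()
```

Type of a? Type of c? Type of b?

pop() returns element; copy() returns list; append() returns None

int, list, NoneType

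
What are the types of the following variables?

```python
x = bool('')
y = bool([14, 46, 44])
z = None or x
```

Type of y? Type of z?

bool() returns bool; None or bool returns the bool

bool, bool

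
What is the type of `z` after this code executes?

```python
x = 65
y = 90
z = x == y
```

Equality comparison returns bool

bool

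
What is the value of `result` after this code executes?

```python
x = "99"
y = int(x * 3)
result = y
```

x = '99'; y = 999999; result = 999999

999999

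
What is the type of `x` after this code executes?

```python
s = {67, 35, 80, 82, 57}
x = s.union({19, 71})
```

set.union() returns a new set

set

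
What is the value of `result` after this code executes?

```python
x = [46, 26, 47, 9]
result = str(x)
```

x = [46, 26, 47, 9]; result = '[46, 26, 47, 9]'

'[46, 26, 47, 9]'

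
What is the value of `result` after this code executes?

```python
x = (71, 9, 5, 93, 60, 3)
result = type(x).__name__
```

x is tuple; result = 'tuple'

'tuple'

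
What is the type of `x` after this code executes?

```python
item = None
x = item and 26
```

'and' returns first falsy value (None)

NoneType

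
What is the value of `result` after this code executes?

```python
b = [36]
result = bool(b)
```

b = [36]; result = True

True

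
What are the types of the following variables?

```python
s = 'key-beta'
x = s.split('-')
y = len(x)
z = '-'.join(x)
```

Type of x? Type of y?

str.split() returns list; len() returns int

list, int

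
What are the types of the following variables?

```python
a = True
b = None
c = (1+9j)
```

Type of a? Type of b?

a is assigned the constant True, which has type bool; b is assigned None, whose type is NoneType

bool, NoneType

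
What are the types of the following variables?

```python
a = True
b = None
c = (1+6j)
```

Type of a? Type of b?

a is assigned the constant True, which has type bool; b is assigned None, whose type is NoneType

bool, NoneType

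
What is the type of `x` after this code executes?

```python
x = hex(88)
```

hex() returns str representation

str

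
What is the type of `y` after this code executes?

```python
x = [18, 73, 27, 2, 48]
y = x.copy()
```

list.copy() returns list

list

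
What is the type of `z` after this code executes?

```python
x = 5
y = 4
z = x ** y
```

positive int ** positive int = int

int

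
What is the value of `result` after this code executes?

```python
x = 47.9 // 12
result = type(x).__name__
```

x is float; result = 'float'

'float'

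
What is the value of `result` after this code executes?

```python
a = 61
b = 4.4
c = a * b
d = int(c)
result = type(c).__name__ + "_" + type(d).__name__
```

a is int; b is float; c is float; d is int; result = 'float_int'

'float_int'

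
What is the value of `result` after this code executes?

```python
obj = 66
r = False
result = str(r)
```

obj = 66; r = False; result = 'False'

'False'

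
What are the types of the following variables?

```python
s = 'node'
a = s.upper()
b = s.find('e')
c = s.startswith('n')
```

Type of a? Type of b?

upper() returns str; find() returns int

str, int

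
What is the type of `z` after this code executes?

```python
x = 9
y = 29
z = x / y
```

int / int = float

float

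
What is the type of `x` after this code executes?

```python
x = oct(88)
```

oct() returns str representation

str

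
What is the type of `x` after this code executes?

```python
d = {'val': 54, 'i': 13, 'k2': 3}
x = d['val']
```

Accessing dict[str, int] with str key returns int

int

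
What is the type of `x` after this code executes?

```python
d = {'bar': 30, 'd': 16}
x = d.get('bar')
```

dict.get() returns value type when found

int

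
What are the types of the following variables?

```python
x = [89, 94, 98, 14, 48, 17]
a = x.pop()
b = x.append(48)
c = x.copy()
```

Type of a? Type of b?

pop() returns element; append() returns None

int, NoneType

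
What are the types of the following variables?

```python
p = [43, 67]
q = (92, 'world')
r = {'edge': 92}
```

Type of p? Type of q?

p is assigned a list literal (square brackets); q is assigned a tuple (parenthesized, comma-separated values)

list, tuple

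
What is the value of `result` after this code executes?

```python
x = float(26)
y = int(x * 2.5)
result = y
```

x = 26.0; y = 65; result = 65

65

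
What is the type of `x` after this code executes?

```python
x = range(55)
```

range() returns a range object

range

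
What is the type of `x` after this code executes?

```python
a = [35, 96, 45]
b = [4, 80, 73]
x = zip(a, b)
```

zip() returns a zip object

zip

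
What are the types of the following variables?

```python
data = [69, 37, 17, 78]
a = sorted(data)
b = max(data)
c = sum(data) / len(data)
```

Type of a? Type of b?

sorted() returns list; max of ints returns int

list, int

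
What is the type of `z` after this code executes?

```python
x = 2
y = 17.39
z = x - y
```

int - float = float

float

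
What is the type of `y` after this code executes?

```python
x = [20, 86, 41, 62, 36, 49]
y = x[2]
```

Indexing list[int] returns int

int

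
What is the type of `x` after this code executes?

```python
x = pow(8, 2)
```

pow(int, int) returns int

int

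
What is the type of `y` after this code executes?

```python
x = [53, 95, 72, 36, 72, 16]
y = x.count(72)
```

list.count() returns int

int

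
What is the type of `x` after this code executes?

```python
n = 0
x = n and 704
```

'and' returns first falsy value (0 is int)

int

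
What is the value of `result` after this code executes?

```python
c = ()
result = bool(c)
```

c = (); result = False

False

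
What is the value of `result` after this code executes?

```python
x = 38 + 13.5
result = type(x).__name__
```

x is float; result = 'float'

'float'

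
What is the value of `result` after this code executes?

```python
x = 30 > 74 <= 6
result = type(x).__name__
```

x is bool; result = 'bool'

'bool'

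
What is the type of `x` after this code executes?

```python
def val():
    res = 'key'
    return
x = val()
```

Bare return returns None

NoneType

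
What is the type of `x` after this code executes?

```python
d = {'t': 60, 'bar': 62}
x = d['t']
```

Accessing dict[str, int] with str key returns int

int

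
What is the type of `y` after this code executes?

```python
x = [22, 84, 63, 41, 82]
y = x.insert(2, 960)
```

list.insert() returns None

NoneType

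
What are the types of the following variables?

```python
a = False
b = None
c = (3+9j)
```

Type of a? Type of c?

a is assigned the constant False, which has type bool; c is assigned (3+9j), an int plus an imaginary literal (j suffix), which evaluates to complex

bool, complex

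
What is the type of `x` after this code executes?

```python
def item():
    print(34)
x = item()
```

Function without return returns None

NoneType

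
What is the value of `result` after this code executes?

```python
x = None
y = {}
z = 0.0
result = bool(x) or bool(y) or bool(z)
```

x = None; y = {}; z = 0.0; result = False

False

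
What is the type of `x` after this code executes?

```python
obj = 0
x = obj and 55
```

'and' returns first falsy value (0 is int)

int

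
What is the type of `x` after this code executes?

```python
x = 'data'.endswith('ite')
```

str.endswith() returns bool

bool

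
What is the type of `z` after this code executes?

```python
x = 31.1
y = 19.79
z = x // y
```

float // float = float

float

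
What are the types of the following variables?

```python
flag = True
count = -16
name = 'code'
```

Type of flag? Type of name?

flag is assigned the constant True, which has type bool; name is assigned a quoted string literal, so it is a str

bool, str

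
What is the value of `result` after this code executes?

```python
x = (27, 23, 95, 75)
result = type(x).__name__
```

x is tuple; result = 'tuple'

'tuple'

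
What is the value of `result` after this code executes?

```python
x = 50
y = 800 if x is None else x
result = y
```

x = 50; y = 50; result = 50

50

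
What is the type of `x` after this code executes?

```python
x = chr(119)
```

chr() returns str (single char)

str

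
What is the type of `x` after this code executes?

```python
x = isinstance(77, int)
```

isinstance() returns bool

bool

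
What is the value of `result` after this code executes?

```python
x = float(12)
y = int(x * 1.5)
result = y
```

x = 12.0; y = 18; result = 18

18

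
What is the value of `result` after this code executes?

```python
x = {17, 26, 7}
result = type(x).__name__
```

x is set; result = 'set'

'set'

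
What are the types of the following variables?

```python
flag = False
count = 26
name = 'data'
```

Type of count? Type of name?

count is assigned a bare integer (no decimal point), so it is an int; name is assigned a quoted string literal, so it is a str

int, str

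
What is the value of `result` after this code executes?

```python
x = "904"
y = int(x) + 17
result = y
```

x = '904'; y = 921; result = 921

921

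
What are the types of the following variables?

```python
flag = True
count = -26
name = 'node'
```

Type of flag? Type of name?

flag is assigned the constant True, which has type bool; name is assigned a quoted string literal, so it is a str

bool, str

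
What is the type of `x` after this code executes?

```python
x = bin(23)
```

bin() returns str representation

str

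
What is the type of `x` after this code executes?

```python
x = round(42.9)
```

round() with no decimal places returns int

int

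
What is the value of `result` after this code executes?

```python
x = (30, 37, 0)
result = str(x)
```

x = (30, 37, 0); result = '(30, 37, 0)'

'(30, 37, 0)'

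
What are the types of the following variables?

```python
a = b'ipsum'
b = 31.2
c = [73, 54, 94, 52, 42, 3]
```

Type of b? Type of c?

b is assigned a number with a decimal point, so it is a float; c is assigned a list literal (square brackets)

float, list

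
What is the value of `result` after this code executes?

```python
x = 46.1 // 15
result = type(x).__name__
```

x is float; result = 'float'

'float'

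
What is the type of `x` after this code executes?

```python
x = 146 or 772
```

'or' returns first truthy value (int)

int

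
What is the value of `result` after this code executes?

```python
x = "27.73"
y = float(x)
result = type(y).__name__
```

x is str; y is float; result = 'float'

'float'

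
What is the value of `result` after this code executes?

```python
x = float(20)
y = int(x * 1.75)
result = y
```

x = 20.0; y = 35; result = 35

35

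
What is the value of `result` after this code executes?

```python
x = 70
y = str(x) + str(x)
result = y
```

x = 70; y = '7070'; result = '7070'

'7070'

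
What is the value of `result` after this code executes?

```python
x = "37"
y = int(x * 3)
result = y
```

x = '37'; y = 373737; result = 373737

373737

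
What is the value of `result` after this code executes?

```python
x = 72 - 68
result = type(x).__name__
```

x is int; result = 'int'

'int'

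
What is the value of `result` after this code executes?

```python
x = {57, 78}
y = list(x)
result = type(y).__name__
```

x is set; y is list; result = 'list'

'list'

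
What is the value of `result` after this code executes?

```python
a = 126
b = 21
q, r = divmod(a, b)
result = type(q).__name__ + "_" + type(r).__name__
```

a is int; b is int; q is int; r is int; result = 'int_int'

'int_int'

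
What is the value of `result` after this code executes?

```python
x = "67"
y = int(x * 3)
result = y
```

x = '67'; y = 676767; result = 676767

676767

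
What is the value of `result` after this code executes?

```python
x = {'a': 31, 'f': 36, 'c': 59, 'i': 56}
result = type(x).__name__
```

x is dict; result = 'dict'

'dict'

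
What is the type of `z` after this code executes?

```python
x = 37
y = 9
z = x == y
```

Comparison returns bool

bool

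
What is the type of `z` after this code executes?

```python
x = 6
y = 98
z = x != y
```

Comparison returns bool

bool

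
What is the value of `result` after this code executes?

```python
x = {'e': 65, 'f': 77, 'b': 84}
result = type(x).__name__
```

x is dict; result = 'dict'

'dict'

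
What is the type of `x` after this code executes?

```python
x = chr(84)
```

chr() returns str (single char)

str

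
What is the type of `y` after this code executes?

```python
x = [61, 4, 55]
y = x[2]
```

Indexing list[int] returns int

int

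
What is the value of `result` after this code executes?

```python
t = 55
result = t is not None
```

t = 55; result = True

True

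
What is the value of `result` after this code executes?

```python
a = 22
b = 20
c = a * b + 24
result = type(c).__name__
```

a is int; b is int; c is int; result = 'int'

'int'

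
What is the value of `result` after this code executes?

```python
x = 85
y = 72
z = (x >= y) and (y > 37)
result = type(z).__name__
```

x is int; y is int; z is bool; result = 'bool'

'bool'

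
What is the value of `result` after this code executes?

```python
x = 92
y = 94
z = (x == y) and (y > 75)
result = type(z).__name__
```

x is int; y is int; z is bool; result = 'bool'

'bool'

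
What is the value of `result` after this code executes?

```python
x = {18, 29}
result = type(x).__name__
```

x is set; result = 'set'

'set'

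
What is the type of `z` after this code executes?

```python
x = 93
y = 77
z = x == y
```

Equality comparison returns bool

bool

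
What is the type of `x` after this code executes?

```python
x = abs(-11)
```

abs() of int returns int

int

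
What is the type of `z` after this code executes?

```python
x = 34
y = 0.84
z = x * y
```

int * float = float

float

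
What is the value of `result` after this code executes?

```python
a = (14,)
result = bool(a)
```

a = (14,); result = True

True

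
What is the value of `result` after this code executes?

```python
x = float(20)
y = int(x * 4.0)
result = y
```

x = 20.0; y = 80; result = 80

80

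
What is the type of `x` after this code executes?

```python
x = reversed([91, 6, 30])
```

reversed() on a list returns list_reverseiterator

list_reverseiterator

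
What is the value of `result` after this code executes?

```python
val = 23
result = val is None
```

val = 23; result = False

False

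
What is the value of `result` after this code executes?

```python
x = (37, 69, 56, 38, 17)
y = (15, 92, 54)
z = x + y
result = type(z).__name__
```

x is tuple; y is tuple; z is tuple; result = 'tuple'

'tuple'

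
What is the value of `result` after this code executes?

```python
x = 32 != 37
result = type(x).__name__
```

x is bool; result = 'bool'

'bool'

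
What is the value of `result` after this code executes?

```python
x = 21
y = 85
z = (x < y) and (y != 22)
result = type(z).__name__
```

x is int; y is int; z is bool; result = 'bool'

'bool'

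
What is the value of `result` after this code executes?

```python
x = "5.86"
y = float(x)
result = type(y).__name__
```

x is str; y is float; result = 'float'

'float'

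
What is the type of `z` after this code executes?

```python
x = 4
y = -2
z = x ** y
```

int ** negative = float

float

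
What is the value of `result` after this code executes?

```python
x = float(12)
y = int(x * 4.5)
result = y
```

x = 12.0; y = 54; result = 54

54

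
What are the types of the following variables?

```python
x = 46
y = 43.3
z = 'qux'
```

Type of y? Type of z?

y is assigned a number with a decimal point, so it is a float; z is assigned a quoted string literal, so it is a str

float, str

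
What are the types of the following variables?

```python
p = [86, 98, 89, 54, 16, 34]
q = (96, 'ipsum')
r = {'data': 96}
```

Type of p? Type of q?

p is assigned a list literal (square brackets); q is assigned a tuple (parenthesized, comma-separated values)

list, tuple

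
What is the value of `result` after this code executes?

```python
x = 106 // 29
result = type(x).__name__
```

x is int; result = 'int'

'int'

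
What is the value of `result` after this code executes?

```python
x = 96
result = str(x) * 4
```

x = 96; result = '96969696'

'96969696'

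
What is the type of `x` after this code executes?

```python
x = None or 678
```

'or' with None returns the other truthy value

int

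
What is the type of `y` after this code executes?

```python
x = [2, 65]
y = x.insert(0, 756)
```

list.insert() returns None

NoneType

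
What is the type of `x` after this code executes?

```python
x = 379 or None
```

'or' returns first truthy value

int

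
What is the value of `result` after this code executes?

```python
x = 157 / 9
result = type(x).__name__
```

x is float; result = 'float'

'float'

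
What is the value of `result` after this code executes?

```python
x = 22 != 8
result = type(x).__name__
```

x is bool; result = 'bool'

'bool'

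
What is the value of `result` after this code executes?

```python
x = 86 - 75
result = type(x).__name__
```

x is int; result = 'int'

'int'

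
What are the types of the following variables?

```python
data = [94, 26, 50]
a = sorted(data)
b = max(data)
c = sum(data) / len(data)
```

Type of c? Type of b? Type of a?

int / int = float; max of ints returns int; sorted() returns list

float, int, list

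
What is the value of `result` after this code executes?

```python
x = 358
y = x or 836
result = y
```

x = 358; y = 358; result = 358

358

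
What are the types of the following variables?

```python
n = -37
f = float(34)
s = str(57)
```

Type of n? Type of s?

n is assigned a bare integer (no decimal point), so it is an int; s is assigned the result of calling str(), which returns a str

int, str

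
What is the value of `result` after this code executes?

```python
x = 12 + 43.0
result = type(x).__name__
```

x is float; result = 'float'

'float'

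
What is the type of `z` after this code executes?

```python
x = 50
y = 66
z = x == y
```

Equality comparison returns bool

bool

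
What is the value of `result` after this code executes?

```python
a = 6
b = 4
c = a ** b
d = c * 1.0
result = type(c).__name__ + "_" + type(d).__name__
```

a is int; b is int; c is int; d is float; result = 'int_float'

'int_float'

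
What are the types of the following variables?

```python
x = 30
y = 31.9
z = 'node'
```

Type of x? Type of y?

x is assigned a bare integer (no decimal point), so it is an int; y is assigned a number with a decimal point, so it is a float

int, float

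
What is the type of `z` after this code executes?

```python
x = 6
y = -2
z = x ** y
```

int ** negative = float

float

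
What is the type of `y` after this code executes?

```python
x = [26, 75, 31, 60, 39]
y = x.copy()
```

list.copy() returns list

list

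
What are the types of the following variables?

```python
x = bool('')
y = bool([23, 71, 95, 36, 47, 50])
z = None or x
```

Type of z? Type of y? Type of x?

None or bool returns the bool; bool() returns bool; bool() returns bool

bool, bool, bool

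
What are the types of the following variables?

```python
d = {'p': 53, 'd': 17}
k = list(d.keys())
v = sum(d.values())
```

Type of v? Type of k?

sum of ints is int; list() converts to list

int, list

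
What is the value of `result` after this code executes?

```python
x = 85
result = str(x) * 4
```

x = 85; result = '85858585'

'85858585'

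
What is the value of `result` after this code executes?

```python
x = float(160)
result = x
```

x = 160.0; result = 160.0

160.0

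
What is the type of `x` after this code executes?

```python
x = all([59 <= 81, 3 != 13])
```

all() returns bool

bool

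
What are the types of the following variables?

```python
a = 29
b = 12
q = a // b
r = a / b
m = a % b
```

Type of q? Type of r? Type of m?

// returns int; / returns float; % of ints returns int

int, float, int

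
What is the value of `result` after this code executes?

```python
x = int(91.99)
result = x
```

x = 91; result = 91

91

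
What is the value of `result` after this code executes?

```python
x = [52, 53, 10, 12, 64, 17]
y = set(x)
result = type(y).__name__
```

x is list; y is set; result = 'set'

'set'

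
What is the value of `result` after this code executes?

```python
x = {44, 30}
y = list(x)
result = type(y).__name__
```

x is set; y is list; result = 'list'

'list'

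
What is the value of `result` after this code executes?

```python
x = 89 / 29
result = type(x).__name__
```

x is float; result = 'float'

'float'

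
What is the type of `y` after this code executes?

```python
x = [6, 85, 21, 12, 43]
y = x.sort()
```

list.sort() returns None (mutates in place)

NoneType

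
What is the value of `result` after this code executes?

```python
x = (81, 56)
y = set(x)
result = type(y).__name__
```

x is tuple; y is set; result = 'set'

'set'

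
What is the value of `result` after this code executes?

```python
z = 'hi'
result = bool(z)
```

z = 'hi'; result = True

True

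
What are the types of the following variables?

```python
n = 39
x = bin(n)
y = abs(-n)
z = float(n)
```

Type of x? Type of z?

bin() returns str; float() returns float

str, float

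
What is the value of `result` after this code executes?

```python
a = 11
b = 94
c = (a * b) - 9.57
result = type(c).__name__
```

a is int; b is int; c is float; result = 'float'

'float'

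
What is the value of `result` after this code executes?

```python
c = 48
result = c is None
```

c = 48; result = False

False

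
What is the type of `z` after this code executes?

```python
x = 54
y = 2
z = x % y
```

int % int = int

int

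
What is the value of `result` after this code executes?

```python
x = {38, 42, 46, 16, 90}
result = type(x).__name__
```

x is set; result = 'set'

'set'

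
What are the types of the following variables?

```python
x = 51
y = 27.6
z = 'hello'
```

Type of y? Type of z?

y is assigned a number with a decimal point, so it is a float; z is assigned a quoted string literal, so it is a str

float, str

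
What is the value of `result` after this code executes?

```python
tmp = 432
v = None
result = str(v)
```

tmp = 432; v = None; result = 'None'

'None'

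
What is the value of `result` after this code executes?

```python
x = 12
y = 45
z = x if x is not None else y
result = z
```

x = 12; y = 45; z = 12; result = 12

12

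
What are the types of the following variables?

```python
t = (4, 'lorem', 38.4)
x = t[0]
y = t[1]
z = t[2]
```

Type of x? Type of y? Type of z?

tuple[0] is int; tuple[1] is str; tuple[2] is float

int, str, float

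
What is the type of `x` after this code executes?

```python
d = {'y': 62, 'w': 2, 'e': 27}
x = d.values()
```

.values() returns dict_values view

dict_values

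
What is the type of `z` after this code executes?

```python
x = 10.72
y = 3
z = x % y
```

float % int = float

float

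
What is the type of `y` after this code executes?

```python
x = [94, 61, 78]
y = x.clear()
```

list.clear() returns None

NoneType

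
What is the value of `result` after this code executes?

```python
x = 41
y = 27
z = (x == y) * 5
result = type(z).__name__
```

x is int; y is int; z is int; result = 'int'

'int'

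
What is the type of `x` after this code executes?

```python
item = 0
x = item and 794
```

'and' returns first falsy value (0 is int)

int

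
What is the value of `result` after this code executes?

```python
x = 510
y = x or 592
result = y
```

x = 510; y = 510; result = 510

510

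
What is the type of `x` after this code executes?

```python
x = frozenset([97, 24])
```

frozenset() returns frozenset

frozenset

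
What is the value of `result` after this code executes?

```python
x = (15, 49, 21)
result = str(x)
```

x = (15, 49, 21); result = '(15, 49, 21)'

'(15, 49, 21)'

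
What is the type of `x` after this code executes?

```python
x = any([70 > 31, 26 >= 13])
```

any() returns bool

bool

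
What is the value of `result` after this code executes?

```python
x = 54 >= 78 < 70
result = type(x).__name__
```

x is bool; result = 'bool'

'bool'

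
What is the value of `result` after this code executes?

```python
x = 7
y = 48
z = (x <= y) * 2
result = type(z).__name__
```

x is int; y is int; z is int; result = 'int'

'int'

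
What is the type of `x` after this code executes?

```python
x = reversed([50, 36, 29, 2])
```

reversed() on a list returns list_reverseiterator

list_reverseiterator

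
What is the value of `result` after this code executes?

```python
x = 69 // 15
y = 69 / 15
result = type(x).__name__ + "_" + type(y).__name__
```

x is int; y is float; result = 'int_float'

'int_float'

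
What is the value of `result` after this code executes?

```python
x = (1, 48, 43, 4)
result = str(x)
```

x = (1, 48, 43, 4); result = '(1, 48, 43, 4)'

'(1, 48, 43, 4)'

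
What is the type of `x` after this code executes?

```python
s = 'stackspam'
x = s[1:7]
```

Slicing a str returns str

str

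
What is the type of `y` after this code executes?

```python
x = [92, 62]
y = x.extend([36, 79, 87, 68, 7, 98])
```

list.extend() returns None

NoneType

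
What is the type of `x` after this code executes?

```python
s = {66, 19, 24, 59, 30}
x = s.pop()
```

Popping from set[int] returns int

int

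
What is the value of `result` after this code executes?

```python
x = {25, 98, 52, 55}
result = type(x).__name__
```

x is set; result = 'set'

'set'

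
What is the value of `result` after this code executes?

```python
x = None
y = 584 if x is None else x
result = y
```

x = None; y = 584; result = 584

584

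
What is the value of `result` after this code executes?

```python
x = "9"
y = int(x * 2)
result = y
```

x = '9'; y = 99; result = 99

99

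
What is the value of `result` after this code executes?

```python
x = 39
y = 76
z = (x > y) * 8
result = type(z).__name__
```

x is int; y is int; z is int; result = 'int'

'int'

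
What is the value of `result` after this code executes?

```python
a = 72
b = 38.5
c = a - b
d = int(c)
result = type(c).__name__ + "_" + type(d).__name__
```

a is int; b is float; c is float; d is int; result = 'float_int'

'float_int'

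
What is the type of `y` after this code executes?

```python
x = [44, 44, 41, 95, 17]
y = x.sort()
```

list.sort() returns None (mutates in place)

NoneType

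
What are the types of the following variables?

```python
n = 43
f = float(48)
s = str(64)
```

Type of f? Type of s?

f is assigned the result of calling float(), which returns a float; s is assigned the result of calling str(), which returns a str

float, str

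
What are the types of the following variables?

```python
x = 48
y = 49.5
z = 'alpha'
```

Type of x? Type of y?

x is assigned a bare integer (no decimal point), so it is an int; y is assigned a number with a decimal point, so it is a float

int, float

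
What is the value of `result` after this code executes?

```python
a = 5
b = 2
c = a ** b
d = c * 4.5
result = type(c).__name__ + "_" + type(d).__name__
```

a is int; b is int; c is int; d is float; result = 'int_float'

'int_float'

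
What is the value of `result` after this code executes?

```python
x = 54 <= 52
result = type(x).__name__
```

x is bool; result = 'bool'

'bool'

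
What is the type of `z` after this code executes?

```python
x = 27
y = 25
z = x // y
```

int // int = int

int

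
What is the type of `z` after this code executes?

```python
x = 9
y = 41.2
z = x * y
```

int * float = float

float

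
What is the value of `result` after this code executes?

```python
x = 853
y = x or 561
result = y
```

x = 853; y = 853; result = 853

853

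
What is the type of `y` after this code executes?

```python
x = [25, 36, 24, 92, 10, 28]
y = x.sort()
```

list.sort() returns None (mutates in place)

NoneType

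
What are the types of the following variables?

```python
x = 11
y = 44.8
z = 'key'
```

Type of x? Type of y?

x is assigned a bare integer (no decimal point), so it is an int; y is assigned a number with a decimal point, so it is a float

int, float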